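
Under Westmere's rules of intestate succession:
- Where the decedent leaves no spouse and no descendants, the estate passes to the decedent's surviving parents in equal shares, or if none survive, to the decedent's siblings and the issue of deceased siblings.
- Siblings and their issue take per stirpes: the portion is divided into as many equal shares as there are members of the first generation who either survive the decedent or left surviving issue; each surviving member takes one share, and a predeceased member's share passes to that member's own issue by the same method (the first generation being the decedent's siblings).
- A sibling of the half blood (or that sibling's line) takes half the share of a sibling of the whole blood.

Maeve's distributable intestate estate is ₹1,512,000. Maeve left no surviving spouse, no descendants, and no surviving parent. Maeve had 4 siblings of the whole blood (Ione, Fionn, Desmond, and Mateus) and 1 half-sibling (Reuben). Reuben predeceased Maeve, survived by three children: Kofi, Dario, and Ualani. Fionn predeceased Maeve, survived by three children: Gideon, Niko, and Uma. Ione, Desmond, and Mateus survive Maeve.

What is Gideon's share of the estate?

The entire ₹1,512,000 passes to the siblings and their issue.
Counting each half-blood sibling's line as half a unit, there are 9/2 units in ₹1,512,000, so one unit is ₹336,000. Whole-blood lines (Ione, Fionn, Desmond, and Mateus) take ₹336,000 each; half-blood lines (Reuben) take ₹168,000 each.
Reuben's share (₹168,000) is divided into 3 shares of ₹56,000: Kofi, Dario, and Ualani each take ₹56,000.
Fionn's share (₹336,000) is divided into 3 shares of ₹112,000: Gideon, Niko, and Uma each take ₹112,000.

Gideon receives ₹112,000.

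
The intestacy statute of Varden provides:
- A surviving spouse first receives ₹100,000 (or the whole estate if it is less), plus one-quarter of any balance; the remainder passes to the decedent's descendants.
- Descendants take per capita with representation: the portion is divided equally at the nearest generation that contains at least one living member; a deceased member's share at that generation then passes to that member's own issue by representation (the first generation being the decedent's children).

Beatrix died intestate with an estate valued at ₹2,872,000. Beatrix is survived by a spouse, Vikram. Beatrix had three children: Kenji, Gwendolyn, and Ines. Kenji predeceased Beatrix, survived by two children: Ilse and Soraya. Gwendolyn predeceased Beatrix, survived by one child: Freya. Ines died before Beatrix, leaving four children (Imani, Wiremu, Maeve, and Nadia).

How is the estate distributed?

Vikram first takes ₹100,000, leaving a balance of ₹2,772,000. Vikram then takes one-quarter of the balance (₹693,000), for a total of ₹793,000. The remaining ₹2,079,000 passes to the descendants.
No child survives, so the initial division is made at the grandchildren's generation.
The descendants' portion (₹2,079,000) is divided into 7 shares of ₹297,000: Ilse, Soraya, Freya, Imani, Wiremu, Maeve, and Nadia each take ₹297,000.

Vikram: ₹793,000; Ilse: ₹297,000; Soraya: ₹297,000; Freya: ₹297,000; Imani: ₹297,000; Wiremu: ₹297,000; Maeve: ₹297,000; Nadia: ₹297,000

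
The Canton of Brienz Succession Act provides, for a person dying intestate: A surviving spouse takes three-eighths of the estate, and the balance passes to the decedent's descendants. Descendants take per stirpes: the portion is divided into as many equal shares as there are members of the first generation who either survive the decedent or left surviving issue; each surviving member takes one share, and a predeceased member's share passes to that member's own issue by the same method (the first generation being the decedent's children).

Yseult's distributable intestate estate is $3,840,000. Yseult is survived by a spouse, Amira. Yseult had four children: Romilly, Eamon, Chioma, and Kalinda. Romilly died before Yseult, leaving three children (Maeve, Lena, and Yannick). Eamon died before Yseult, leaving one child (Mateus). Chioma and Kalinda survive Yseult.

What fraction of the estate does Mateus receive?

Mateus receives 5/32 of the estate.

Amira takes three-eighths of $3,840,000 = $1,440,000. The remaining $2,400,000 passes to the descendants.
The descendants' portion ($2,400,000) is divided into 4 shares of $600,000: Chioma and Kalinda each take $600,000; Romilly's $600,000 share passes to Romilly's issue; Eamon's $600,000 share passes to Eamon's issue.
Romilly's share ($600,000) is divided into 3 shares of $200,000: Maeve, Lena, and Yannick each take $200,000.
Eamon's share ($600,000) passes entirely to Mateus.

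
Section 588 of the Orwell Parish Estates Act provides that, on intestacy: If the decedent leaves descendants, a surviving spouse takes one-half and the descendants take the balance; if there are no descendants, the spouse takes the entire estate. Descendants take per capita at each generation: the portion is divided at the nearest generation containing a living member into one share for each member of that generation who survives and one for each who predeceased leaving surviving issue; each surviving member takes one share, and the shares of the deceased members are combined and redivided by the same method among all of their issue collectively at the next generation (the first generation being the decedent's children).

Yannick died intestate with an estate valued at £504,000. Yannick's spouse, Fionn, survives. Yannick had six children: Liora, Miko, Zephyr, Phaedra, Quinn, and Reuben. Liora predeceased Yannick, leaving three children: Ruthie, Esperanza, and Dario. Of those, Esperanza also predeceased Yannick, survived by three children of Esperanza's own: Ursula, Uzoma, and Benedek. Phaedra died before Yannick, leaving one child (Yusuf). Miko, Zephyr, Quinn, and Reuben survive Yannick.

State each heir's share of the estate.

Fionn: £252,000; Ruthie: £21,000; Ursula: £7,000; Uzoma: £7,000; Benedek: £7,000; Dario: £21,000; Miko: £42,000; Zephyr: £42,000; Yusuf: £21,000; Quinn: £42,000; Reuben: £42,000

Fionn takes one-half of £504,000 = £252,000. The remaining £252,000 passes to the descendants.
The descendants' portion (£252,000) is divided at the children's generation into 6 shares of £42,000. Miko, Zephyr, Quinn, and Reuben each take £42,000. The 2 shares of the deceased (Liora and Phaedra) are combined into a pool of £84,000.
That pool (£84,000) is divided at the grandchildren's generation into 4 shares of £21,000. Ruthie, Dario, and Yusuf each take £21,000. The remaining share for the deceased Esperanza (£21,000) is carried to the next generation.
That pool (£21,000) is divided at the great-grandchildren's generation equally among Ursula, Uzoma, and Benedek: £7,000 each.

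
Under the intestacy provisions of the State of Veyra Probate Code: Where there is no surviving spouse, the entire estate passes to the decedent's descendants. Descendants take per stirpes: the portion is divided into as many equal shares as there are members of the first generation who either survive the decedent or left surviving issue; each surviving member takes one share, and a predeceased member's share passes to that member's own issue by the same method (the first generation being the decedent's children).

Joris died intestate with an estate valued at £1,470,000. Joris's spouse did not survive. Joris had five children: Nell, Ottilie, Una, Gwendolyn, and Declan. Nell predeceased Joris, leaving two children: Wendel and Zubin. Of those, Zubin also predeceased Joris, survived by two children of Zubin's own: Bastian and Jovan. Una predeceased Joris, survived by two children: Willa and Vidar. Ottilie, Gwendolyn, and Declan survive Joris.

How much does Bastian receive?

Bastian receives £73,500.

The entire £1,470,000 passes to the descendants.
That amount (£1,470,000) is divided into 5 shares of £294,000: Ottilie, Gwendolyn, and Declan each take £294,000; Nell's £294,000 share passes to Nell's issue; Una's £294,000 share passes to Una's issue.
Nell's share (£294,000) is divided into 2 shares of £147,000: Wendel takes £147,000; Zubin's £147,000 share passes to Zubin's issue.
Zubin's share (£147,000) is divided into 2 shares of £73,500: Bastian and Jovan each take £73,500.
Una's share (£294,000) is divided into 2 shares of £147,000: Willa and Vidar each take £147,000.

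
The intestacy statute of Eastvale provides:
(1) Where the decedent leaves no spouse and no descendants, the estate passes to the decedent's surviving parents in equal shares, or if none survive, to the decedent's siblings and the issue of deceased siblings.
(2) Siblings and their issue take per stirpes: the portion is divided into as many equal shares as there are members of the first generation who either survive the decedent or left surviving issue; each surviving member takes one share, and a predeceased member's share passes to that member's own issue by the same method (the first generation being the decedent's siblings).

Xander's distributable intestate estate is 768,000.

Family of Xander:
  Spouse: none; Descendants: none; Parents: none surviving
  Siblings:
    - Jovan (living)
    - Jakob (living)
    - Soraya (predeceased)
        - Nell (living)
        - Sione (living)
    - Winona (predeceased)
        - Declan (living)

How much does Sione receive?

The entire 768,000 passes to the siblings and their issue.
That amount (768,000) is divided into 4 shares of 192,000: Jovan and Jakob each take 192,000; Soraya's 192,000 share passes to Soraya's issue; Winona's 192,000 share passes to Winona's issue.
Soraya's share (192,000) is divided into 2 shares of 96,000: Nell and Sione each take 96,000.
Winona's share (192,000) passes entirely to Declan.

Sione receives 96,000.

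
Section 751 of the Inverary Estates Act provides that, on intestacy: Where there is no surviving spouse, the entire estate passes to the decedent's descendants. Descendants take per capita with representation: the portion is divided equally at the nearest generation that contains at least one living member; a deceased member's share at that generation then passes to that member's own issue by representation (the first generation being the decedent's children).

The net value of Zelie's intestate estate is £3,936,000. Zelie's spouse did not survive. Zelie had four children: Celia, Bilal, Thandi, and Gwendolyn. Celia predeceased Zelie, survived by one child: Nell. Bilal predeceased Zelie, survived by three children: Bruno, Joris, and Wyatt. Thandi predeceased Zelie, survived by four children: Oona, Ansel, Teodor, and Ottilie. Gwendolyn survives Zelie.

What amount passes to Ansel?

The entire £3,936,000 passes to the descendants.
That amount (£3,936,000) is divided into 4 shares of £984,000: Gwendolyn takes £984,000; Celia's £984,000 share passes to Celia's issue; Bilal's £984,000 share passes to Bilal's issue; Thandi's £984,000 share passes to Thandi's issue.
Celia's share (£984,000) passes entirely to Nell.
Bilal's share (£984,000) is divided into 3 shares of £328,000: Bruno, Joris, and Wyatt each take £328,000.
Thandi's share (£984,000) is divided into 4 shares of £246,000: Oona, Ansel, Teodor, and Ottilie each take £246,000.

Ansel receives £246,000.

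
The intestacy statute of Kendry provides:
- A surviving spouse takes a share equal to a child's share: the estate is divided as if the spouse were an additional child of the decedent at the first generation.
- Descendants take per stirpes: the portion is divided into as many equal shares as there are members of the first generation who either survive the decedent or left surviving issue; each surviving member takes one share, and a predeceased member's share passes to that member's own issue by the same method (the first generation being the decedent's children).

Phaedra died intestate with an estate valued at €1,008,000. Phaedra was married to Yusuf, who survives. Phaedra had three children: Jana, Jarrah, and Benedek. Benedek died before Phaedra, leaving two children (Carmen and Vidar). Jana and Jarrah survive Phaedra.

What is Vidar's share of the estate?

Vidar receives €126,000.

The spouse counts as an additional share at the children's level, so there are 4 primary shares of €252,000. Yusuf takes one such share (€252,000).
The children's combined portion (€756,000) is divided into 3 shares of €252,000: Jana and Jarrah each take €252,000; Benedek's €252,000 share passes to Benedek's issue.
Benedek's share (€252,000) is divided into 2 shares of €126,000: Carmen and Vidar each take €126,000.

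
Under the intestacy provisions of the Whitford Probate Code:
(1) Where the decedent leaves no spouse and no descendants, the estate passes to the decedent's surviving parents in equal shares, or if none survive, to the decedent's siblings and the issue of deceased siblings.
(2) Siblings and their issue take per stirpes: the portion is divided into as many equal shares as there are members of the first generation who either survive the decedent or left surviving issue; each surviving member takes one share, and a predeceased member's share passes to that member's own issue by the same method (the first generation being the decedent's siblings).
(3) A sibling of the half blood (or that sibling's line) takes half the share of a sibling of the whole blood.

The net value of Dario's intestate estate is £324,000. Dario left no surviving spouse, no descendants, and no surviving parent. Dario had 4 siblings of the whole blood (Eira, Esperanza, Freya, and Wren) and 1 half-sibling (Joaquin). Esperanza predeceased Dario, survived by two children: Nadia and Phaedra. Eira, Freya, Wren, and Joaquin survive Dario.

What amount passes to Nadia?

Nadia receives £36,000.

The entire £324,000 passes to the siblings and their issue.
Counting each half-blood sibling's line as half a unit, there are 9/2 units in £324,000, so one unit is £72,000. Whole-blood lines (Eira, Esperanza, Freya, and Wren) take £72,000 each; half-blood lines (Joaquin) take £36,000 each.
Esperanza's share (£72,000) is divided into 2 shares of £36,000: Nadia and Phaedra each take £36,000.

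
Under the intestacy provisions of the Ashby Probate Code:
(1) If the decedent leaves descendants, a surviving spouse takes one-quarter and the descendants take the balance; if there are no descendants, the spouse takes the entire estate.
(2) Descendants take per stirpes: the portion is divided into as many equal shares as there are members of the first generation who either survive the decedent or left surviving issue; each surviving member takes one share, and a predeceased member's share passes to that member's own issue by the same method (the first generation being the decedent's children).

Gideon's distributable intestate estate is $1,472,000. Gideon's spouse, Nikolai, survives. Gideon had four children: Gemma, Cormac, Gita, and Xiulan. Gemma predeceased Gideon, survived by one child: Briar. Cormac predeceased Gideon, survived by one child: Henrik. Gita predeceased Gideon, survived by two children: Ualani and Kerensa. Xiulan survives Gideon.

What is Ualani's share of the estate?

Ualani receives $138,000.

Nikolai takes one-quarter of $1,472,000 = $368,000. The remaining $1,104,000 passes to the descendants.
The descendants' portion ($1,104,000) is divided into 4 shares of $276,000: Xiulan takes $276,000; Gemma's $276,000 share passes to Gemma's issue; Cormac's $276,000 share passes to Cormac's issue; Gita's $276,000 share passes to Gita's issue.
Gemma's share ($276,000) passes entirely to Briar.
Cormac's share ($276,000) passes entirely to Henrik.
Gita's share ($276,000) is divided into 2 shares of $138,000: Ualani and Kerensa each take $138,000.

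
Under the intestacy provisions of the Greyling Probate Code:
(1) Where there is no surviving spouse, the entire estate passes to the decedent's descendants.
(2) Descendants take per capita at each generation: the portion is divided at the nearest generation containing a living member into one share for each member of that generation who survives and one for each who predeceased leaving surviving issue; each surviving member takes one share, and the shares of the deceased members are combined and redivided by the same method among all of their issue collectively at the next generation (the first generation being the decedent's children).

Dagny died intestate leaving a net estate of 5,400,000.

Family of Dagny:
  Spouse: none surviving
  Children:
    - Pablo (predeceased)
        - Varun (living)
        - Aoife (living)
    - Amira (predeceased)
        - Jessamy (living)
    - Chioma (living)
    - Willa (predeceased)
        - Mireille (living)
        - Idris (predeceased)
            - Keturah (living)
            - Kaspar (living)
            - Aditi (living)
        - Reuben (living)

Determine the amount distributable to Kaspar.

The entire 5,400,000 passes to the descendants.
That amount (5,400,000) is divided at the children's generation into 4 shares of 1,350,000. Chioma takes 1,350,000. The 3 shares of the deceased (Pablo, Amira, and Willa) are combined into a pool of 4,050,000.
That pool (4,050,000) is divided at the grandchildren's generation into 6 shares of 675,000. Varun, Aoife, Jessamy, Mireille, and Reuben each take 675,000. The remaining share for the deceased Idris (675,000) is carried to the next generation.
That pool (675,000) is divided at the great-grandchildren's generation equally among Keturah, Kaspar, and Aditi: 225,000 each.

Kaspar receives 225,000.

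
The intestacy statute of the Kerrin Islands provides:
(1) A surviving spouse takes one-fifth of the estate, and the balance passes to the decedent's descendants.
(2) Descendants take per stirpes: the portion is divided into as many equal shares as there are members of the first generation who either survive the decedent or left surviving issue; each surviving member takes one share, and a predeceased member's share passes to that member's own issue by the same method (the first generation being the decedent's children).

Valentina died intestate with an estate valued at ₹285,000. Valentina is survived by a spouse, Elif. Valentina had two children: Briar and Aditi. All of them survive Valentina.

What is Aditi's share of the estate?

Aditi receives ₹114,000.

Elif takes one-fifth of ₹285,000 = ₹57,000. The remaining ₹228,000 passes to the descendants.
The descendants' portion (₹228,000) is divided into 2 shares of ₹114,000: Briar and Aditi each take ₹114,000.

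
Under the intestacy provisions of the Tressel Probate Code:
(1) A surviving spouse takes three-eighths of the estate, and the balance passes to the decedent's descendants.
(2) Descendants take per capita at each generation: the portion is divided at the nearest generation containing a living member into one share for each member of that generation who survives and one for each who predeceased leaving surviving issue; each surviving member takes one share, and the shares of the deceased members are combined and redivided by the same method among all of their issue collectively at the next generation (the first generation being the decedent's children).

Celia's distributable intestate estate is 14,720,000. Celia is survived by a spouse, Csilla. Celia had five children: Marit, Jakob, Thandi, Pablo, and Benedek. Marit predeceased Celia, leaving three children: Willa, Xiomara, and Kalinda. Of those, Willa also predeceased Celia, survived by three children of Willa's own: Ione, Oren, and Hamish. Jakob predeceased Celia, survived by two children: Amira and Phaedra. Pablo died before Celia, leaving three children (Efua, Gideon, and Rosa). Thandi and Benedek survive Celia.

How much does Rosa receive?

Csilla takes three-eighths of 14,720,000 = 5,520,000. The remaining 9,200,000 passes to the descendants.
The descendants' portion (9,200,000) is divided at the children's generation into 5 shares of 1,840,000. Thandi and Benedek each take 1,840,000. The 3 shares of the deceased (Marit, Jakob, and Pablo) are combined into a pool of 5,520,000.
That pool (5,520,000) is divided at the grandchildren's generation into 8 shares of 690,000. Xiomara, Kalinda, Amira, Phaedra, Efua, Gideon, and Rosa each take 690,000. The remaining share for the deceased Willa (690,000) is carried to the next generation.
That pool (690,000) is divided at the great-grandchildren's generation equally among Ione, Oren, and Hamish: 230,000 each.

Rosa receives 690,000.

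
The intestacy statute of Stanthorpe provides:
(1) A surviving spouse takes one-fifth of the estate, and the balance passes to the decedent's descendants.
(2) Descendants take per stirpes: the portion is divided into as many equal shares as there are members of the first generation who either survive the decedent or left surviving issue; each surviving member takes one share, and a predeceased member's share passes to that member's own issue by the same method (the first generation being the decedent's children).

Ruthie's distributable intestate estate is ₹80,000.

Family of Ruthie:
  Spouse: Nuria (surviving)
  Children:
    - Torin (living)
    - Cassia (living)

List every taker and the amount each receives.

Nuria: ₹16,000; Torin: ₹32,000; Cassia: ₹32,000

Nuria takes one-fifth of ₹80,000 = ₹16,000. The remaining ₹64,000 passes to the descendants.
The descendants' portion (₹64,000) is divided into 2 shares of ₹32,000: Torin and Cassia each take ₹32,000.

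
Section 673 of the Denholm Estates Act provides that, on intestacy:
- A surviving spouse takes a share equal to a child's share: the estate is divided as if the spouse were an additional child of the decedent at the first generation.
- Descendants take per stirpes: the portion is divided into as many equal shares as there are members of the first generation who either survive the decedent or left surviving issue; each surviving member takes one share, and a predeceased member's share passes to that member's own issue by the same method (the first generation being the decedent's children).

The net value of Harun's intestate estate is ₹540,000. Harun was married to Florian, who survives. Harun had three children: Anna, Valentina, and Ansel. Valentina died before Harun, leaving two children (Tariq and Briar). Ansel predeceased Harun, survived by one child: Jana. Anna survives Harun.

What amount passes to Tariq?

Tariq receives ₹67,500.

The spouse counts as an additional share at the children's level, so there are 4 primary shares of ₹135,000. Florian takes one such share (₹135,000).
The children's combined portion (₹405,000) is divided into 3 shares of ₹135,000: Anna takes ₹135,000; Valentina's ₹135,000 share passes to Valentina's issue; Ansel's ₹135,000 share passes to Ansel's issue.
Valentina's share (₹135,000) is divided into 2 shares of ₹67,500: Tariq and Briar each take ₹67,500.
Ansel's share (₹135,000) passes entirely to Jana.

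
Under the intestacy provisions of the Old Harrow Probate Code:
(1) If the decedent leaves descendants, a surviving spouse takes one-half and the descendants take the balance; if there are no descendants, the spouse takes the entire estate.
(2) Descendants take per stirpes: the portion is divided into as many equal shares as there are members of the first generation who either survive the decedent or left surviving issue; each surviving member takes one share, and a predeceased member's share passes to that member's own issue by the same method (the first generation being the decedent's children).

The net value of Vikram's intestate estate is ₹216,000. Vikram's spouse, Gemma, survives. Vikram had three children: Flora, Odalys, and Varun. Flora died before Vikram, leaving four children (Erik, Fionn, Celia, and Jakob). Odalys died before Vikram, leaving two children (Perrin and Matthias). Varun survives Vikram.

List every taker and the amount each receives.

Gemma: ₹108,000; Erik: ₹9,000; Fionn: ₹9,000; Celia: ₹9,000; Jakob: ₹9,000; Perrin: ₹18,000; Matthias: ₹18,000; Varun: ₹36,000

Gemma takes one-half of ₹216,000 = ₹108,000. The remaining ₹108,000 passes to the descendants.
The descendants' portion (₹108,000) is divided into 3 shares of ₹36,000: Varun takes ₹36,000; Flora's ₹36,000 share passes to Flora's issue; Odalys's ₹36,000 share passes to Odalys's issue.
Flora's share (₹36,000) is divided into 4 shares of ₹9,000: Erik, Fionn, Celia, and Jakob each take ₹9,000.
Odalys's share (₹36,000) is divided into 2 shares of ₹18,000: Perrin and Matthias each take ₹18,000.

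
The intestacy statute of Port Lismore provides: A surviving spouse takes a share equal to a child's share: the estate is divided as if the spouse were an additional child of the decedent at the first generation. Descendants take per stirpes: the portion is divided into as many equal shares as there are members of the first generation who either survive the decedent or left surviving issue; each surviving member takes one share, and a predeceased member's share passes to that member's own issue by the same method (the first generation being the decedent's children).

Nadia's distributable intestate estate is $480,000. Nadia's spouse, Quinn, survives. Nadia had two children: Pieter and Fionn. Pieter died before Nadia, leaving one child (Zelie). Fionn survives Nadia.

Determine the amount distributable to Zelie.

Zelie receives $160,000.

The spouse counts as an additional share at the children's level, so there are 3 primary shares of $160,000. Quinn takes one such share ($160,000).
The children's combined portion ($320,000) is divided into 2 shares of $160,000: Fionn takes $160,000; Pieter's $160,000 share passes to Pieter's issue.
Pieter's share ($160,000) passes entirely to Zelie.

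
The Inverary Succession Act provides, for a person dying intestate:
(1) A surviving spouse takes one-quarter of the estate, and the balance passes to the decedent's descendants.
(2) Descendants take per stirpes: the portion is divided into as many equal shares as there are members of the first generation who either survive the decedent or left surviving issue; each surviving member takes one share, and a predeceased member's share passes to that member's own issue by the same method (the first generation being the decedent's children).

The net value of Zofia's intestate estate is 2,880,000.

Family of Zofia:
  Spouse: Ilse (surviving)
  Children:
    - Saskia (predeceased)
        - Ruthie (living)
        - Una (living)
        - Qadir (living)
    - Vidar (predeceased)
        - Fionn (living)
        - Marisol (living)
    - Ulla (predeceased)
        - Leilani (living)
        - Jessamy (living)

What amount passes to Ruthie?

Ilse takes one-quarter of 2,880,000 = 720,000. The remaining 2,160,000 passes to the descendants.
The descendants' portion (2,160,000) is divided into 3 shares of 720,000: Saskia's 720,000 share passes to Saskia's issue; Vidar's 720,000 share passes to Vidar's issue; Ulla's 720,000 share passes to Ulla's issue.
Saskia's share (720,000) is divided into 3 shares of 240,000: Ruthie, Una, and Qadir each take 240,000.
Vidar's share (720,000) is divided into 2 shares of 360,000: Fionn and Marisol each take 360,000.
Ulla's share (720,000) is divided into 2 shares of 360,000: Leilani and Jessamy each take 360,000.

Ruthie receives 240,000.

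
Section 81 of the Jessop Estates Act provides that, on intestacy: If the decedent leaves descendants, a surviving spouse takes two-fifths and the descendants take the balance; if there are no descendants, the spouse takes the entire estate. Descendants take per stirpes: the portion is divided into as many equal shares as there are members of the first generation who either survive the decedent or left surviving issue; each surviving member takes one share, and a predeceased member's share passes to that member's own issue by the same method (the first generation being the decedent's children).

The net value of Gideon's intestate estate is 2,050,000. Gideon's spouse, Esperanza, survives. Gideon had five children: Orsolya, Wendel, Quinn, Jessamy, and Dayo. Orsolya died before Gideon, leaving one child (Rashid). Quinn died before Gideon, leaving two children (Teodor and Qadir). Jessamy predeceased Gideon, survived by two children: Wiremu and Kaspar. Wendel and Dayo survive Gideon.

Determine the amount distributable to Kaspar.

Kaspar receives 123,000.

Esperanza takes two-fifths of 2,050,000 = 820,000. The remaining 1,230,000 passes to the descendants.
The descendants' portion (1,230,000) is divided into 5 shares of 246,000: Wendel and Dayo each take 246,000; Orsolya's 246,000 share passes to Orsolya's issue; Quinn's 246,000 share passes to Quinn's issue; Jessamy's 246,000 share passes to Jessamy's issue.
Orsolya's share (246,000) passes entirely to Rashid.
Quinn's share (246,000) is divided into 2 shares of 123,000: Teodor and Qadir each take 123,000.
Jessamy's share (246,000) is divided into 2 shares of 123,000: Wiremu and Kaspar each take 123,000.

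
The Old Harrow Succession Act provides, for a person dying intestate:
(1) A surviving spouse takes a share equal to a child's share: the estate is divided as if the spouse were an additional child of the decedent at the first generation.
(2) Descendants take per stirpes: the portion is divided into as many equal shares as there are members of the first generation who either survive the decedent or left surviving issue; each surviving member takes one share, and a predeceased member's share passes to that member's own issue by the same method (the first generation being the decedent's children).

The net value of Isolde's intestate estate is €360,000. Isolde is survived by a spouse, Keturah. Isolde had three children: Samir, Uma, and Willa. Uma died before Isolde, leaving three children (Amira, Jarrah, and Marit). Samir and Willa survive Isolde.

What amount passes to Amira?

Amira receives €30,000.

The spouse counts as an additional share at the children's level, so there are 4 primary shares of €90,000. Keturah takes one such share (€90,000).
The children's combined portion (€270,000) is divided into 3 shares of €90,000: Samir and Willa each take €90,000; Uma's €90,000 share passes to Uma's issue.
Uma's share (€90,000) is divided into 3 shares of €30,000: Amira, Jarrah, and Marit each take €30,000.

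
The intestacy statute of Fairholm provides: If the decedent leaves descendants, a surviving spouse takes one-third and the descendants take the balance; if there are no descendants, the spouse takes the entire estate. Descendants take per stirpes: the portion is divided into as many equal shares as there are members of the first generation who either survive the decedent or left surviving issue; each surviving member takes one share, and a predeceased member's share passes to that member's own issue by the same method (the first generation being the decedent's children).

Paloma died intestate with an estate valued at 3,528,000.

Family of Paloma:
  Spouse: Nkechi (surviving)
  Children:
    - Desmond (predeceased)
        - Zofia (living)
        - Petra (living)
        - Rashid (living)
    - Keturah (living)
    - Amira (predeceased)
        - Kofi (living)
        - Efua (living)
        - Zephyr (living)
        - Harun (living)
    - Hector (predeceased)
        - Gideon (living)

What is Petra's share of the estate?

Petra receives 196,000.

Nkechi takes one-third of 3,528,000 = 1,176,000. The remaining 2,352,000 passes to the descendants.
The descendants' portion (2,352,000) is divided into 4 shares of 588,000: Keturah takes 588,000; Desmond's 588,000 share passes to Desmond's issue; Amira's 588,000 share passes to Amira's issue; Hector's 588,000 share passes to Hector's issue.
Desmond's share (588,000) is divided into 3 shares of 196,000: Zofia, Petra, and Rashid each take 196,000.
Amira's share (588,000) is divided into 4 shares of 147,000: Kofi, Efua, Zephyr, and Harun each take 147,000.
Hector's share (588,000) passes entirely to Gideon.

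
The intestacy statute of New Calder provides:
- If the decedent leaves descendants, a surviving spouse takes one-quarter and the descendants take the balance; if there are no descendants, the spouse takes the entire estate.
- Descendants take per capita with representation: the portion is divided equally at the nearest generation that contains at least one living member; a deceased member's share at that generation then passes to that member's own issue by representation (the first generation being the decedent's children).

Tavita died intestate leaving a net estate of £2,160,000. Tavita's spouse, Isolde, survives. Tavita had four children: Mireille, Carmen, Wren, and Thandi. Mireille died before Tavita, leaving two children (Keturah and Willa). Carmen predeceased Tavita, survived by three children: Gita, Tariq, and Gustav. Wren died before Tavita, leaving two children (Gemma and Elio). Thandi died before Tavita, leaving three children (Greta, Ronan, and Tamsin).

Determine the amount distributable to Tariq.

Tariq receives £162,000.

Isolde takes one-quarter of £2,160,000 = £540,000. The remaining £1,620,000 passes to the descendants.
No child survives, so the initial division is made at the grandchildren's generation.
The descendants' portion (£1,620,000) is divided into 10 shares of £162,000: Keturah, Willa, Gita, Tariq, Gustav, Gemma, Elio, Greta, Ronan, and Tamsin each take £162,000.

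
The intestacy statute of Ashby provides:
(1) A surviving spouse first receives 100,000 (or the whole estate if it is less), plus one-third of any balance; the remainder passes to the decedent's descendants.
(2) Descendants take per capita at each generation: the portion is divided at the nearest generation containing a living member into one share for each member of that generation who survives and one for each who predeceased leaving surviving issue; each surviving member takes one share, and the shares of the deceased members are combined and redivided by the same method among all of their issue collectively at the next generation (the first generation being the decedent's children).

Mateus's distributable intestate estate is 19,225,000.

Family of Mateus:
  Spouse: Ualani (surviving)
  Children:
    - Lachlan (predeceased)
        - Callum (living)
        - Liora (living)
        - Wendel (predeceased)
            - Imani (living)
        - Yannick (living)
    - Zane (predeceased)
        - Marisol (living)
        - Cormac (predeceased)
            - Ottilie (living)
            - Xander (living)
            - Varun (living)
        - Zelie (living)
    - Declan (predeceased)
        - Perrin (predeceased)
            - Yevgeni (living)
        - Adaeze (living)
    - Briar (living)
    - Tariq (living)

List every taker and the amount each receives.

Ualani first takes 100,000, leaving a balance of 19,125,000. Ualani then takes one-third of the balance (6,375,000), for a total of 6,475,000. The remaining 12,750,000 passes to the descendants.
The descendants' portion (12,750,000) is divided at the children's generation into 5 shares of 2,550,000. Briar and Tariq each take 2,550,000. The 3 shares of the deceased (Lachlan, Zane, and Declan) are combined into a pool of 7,650,000.
That pool (7,650,000) is divided at the grandchildren's generation into 9 shares of 850,000. Callum, Liora, Yannick, Marisol, Zelie, and Adaeze each take 850,000. The 3 shares of the deceased (Wendel, Cormac, and Perrin) are combined into a pool of 2,550,000.
That pool (2,550,000) is divided at the great-grandchildren's generation equally among Imani, Ottilie, Xander, Varun, and Yevgeni: 510,000 each.

Ualani: 6,475,000; Callum: 850,000; Liora: 850,000; Imani: 510,000; Yannick: 850,000; Marisol: 850,000; Ottilie: 510,000; Xander: 510,000; Varun: 510,000; Zelie: 850,000; Yevgeni: 510,000; Adaeze: 850,000; Briar: 2,550,000; Tariq: 2,550,000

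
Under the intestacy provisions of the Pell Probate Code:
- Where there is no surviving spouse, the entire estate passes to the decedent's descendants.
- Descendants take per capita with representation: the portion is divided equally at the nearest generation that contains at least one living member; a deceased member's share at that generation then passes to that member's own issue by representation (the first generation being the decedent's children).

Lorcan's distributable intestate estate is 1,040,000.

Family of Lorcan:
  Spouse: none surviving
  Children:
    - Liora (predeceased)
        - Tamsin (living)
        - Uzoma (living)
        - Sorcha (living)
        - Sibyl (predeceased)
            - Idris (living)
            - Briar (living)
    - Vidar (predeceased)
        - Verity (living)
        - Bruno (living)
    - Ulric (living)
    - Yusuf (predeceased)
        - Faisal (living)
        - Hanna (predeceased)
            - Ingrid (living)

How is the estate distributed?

The entire 1,040,000 passes to the descendants.
That amount (1,040,000) is divided into 4 shares of 260,000: Ulric takes 260,000; Liora's 260,000 share passes to Liora's issue; Vidar's 260,000 share passes to Vidar's issue; Yusuf's 260,000 share passes to Yusuf's issue.
Liora's share (260,000) is divided into 4 shares of 65,000: Tamsin, Uzoma, and Sorcha each take 65,000; Sibyl's 65,000 share passes to Sibyl's issue.
Sibyl's share (65,000) is divided into 2 shares of 32,500: Idris and Briar each take 32,500.
Vidar's share (260,000) is divided into 2 shares of 130,000: Verity and Bruno each take 130,000.
Yusuf's share (260,000) is divided into 2 shares of 130,000: Faisal takes 130,000; Hanna's 130,000 share passes to Hanna's issue.
Hanna's share (130,000) passes entirely to Ingrid.

Tamsin: 65,000; Uzoma: 65,000; Sorcha: 65,000; Idris: 32,500; Briar: 32,500; Verity: 130,000; Bruno: 130,000; Ulric: 260,000; Faisal: 130,000; Ingrid: 130,000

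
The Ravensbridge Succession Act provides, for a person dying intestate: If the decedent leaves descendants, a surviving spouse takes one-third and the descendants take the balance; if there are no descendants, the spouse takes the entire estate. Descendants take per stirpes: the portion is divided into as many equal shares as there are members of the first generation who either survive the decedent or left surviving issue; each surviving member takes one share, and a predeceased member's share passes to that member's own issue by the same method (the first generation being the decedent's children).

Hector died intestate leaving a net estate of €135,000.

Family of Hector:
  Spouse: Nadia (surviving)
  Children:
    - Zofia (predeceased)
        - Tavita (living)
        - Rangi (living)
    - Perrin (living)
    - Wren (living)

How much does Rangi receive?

Rangi receives €15,000.

Nadia takes one-third of €135,000 = €45,000. The remaining €90,000 passes to the descendants.
The descendants' portion (€90,000) is divided into 3 shares of €30,000: Perrin and Wren each take €30,000; Zofia's €30,000 share passes to Zofia's issue.
Zofia's share (€30,000) is divided into 2 shares of €15,000: Tavita and Rangi each take €15,000.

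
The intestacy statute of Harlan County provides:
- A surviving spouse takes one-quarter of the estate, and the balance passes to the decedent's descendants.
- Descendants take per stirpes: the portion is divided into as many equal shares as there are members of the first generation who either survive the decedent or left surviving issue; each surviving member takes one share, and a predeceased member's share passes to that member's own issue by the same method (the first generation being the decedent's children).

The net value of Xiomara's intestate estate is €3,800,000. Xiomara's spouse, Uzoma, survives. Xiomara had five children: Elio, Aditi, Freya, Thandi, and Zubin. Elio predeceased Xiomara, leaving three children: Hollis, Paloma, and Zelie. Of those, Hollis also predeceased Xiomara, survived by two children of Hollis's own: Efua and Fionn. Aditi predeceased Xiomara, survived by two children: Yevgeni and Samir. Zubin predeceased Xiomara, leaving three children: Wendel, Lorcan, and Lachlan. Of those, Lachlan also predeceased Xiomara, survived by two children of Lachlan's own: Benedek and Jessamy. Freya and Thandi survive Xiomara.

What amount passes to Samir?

Samir receives €285,000.

Uzoma takes one-quarter of €3,800,000 = €950,000. The remaining €2,850,000 passes to the descendants.
The descendants' portion (€2,850,000) is divided into 5 shares of €570,000: Freya and Thandi each take €570,000; Elio's €570,000 share passes to Elio's issue; Aditi's €570,000 share passes to Aditi's issue; Zubin's €570,000 share passes to Zubin's issue.
Elio's share (€570,000) is divided into 3 shares of €190,000: Paloma and Zelie each take €190,000; Hollis's €190,000 share passes to Hollis's issue.
Hollis's share (€190,000) is divided into 2 shares of €95,000: Efua and Fionn each take €95,000.
Aditi's share (€570,000) is divided into 2 shares of €285,000: Yevgeni and Samir each take €285,000.
Zubin's share (€570,000) is divided into 3 shares of €190,000: Wendel and Lorcan each take €190,000; Lachlan's €190,000 share passes to Lachlan's issue.
Lachlan's share (€190,000) is divided into 2 shares of €95,000: Benedek and Jessamy each take €95,000.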